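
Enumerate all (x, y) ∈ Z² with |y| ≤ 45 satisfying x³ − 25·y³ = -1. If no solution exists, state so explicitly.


The equation is x³ - 25y³ = -1. For fixed y, x³ = 25·y³ − 1, so a solution requires the RHS to be a perfect cube.
Strategy: iterate y from -45 to 45, compute RHS = 25·y³ − 1, and check whether it is a (positive or negative) perfect cube.
Check small values of y:
  y = 0: RHS = -1 = (-1)³ ⇒ x = -1 works.
  y = 1: RHS = 24 is not a perfect cube.
  y = -1: RHS = -26 is not a perfect cube.
  y = 2: RHS = 199 is not a perfect cube.
  y = -2: RHS = -201 is not a perfect cube.
  y = 3: RHS = 674 is not a perfect cube.
  y = -3: RHS = -676 is not a perfect cube.
Continuing the search up to |y| = 45 finds no further solutions beyond those listed.
Collected solutions: (-1, 0).

Solutions (with |y| ≤ 45): (-1, 0).


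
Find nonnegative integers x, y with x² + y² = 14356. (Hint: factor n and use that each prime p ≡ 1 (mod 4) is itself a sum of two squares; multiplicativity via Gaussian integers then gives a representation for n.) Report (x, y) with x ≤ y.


Step 1: Factor n = 14356 = 2^2 · 37 · 97.
Step 2: Check the mod-4 condition on each prime factor: 2 = 2 (special); 37 ≡ 1 (mod 4), exponent 1; 97 ≡ 1 (mod 4), exponent 1.
All primes ≡ 3 (mod 4) appear to even exponent (or don't appear), so by the two-squares theorem n IS expressible as a sum of two squares.
Step 3: Build a representation. Group n = k² · m with k = 2 and m = 37 · 97 = 3589 (a product of primes ≡ 1 (mod 4)); a representation of m scales to one of n via (k·x)² + (k·y)² = k²(x² + y²). Each prime p ≡ 1 (mod 4) is itself a sum of two squares; find a² by testing p − a² for a perfect square:
  37: 37 − 1² = 36 = 6² ⇒ 37 = 1² + 6².
  97: 97 − 1² = 96, 97 − 2² = 93, 97 − 3² = 88, 97 − 4² = 81 = 9² ⇒ 97 = 4² + 9².
  Combine using the Brahmagupta–Fibonacci identity (a² + b²)(c² + d²) = (ac − bd)² + (ad + bc)² = (ac + bd)² + (ad − bc)²:
  37 · 97 = 3589: from (1² + 6²)(4² + 9²), take (1·4 − 6·9, 1·9 + 6·4) = (4 − 54, 9 + 24) = (-50, 33); dropping signs (only squares matter) gives (50, 33); check 50² + 33² = 2500 + 1089 = 3589 ✓.
  Scale by k = 2: (2·50, 2·33) = (100, 66).
Step 4: Order so x ≤ y and verify: 66² + 100² = 4356 + 10000 = 14356 = n. ✓

n = 14356 = 66² + 100² (one valid representation with x ≤ y).


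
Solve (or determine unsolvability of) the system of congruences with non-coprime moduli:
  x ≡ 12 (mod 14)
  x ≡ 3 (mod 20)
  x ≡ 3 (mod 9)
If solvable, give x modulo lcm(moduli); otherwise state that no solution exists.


Moduli 14, 20, 9 are not pairwise coprime, so CRT works modulo lcm(m_i) when all pairwise compatibility conditions hold.
Pairwise compatibility: gcd(m_i, m_j) must divide a_i - a_j for every pair.
Merge one congruence at a time:
  Start: x ≡ 12 (mod 14).
  Combine with x ≡ 3 (mod 20): gcd(14, 20) = 2, and 3 - 12 = -9 is NOT divisible by 2.
    ⇒ system is inconsistent (no integer solution).

No solution (the system is inconsistent).


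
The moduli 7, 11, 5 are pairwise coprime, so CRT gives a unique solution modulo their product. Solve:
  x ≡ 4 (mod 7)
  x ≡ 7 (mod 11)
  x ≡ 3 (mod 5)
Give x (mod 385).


Moduli 7, 11, 5 are pairwise coprime; by CRT there is a unique solution modulo M = 7 · 11 · 5 = 385.
Solve pairwise, accumulating the modulus:
  Start with x ≡ 4 (mod 7).
  Combine with x ≡ 7 (mod 11): since gcd(7, 11) = 1, we get a unique residue mod 77.
    Write x = 4 + 7·t and substitute into x ≡ 7 (mod 11): 7·t ≡ 7 − 4 = 3 (mod 11).
    The inverse of 7 mod 11 is 8 (since 7·8 = 56 = 5·11 + 1), so t ≡ 8·3 = 24 ≡ 2 (mod 11).
    Then x = 4 + 7·2 = 18, valid modulo lcm(7, 11) = 77: x ≡ 18 (mod 77).
  Combine with x ≡ 3 (mod 5): since gcd(77, 5) = 1, we get a unique residue mod 385.
    Write x = 18 + 77·t and substitute into x ≡ 3 (mod 5): 77·t ≡ 3 − 18 = -15 (mod 5).
    Reduce coefficients mod 5: 2·t ≡ 0 (mod 5).
    The inverse of 2 mod 5 is 3 (since 2·3 = 6 = 1·5 + 1), so t ≡ 3·0 = 0 ≡ 0 (mod 5).
    Then x = 18 + 77·0 = 18, valid modulo lcm(77, 5) = 385: x ≡ 18 (mod 385).
Verify: 18 mod 7 = 4 ✓, 18 mod 11 = 7 ✓, 18 mod 5 = 3 ✓.

x ≡ 18 (mod 385).


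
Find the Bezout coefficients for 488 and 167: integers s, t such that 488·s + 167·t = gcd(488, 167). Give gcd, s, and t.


Euclidean algorithm on (488, 167) — divide until remainder is 0:
  488 = 2 · 167 + 154
  167 = 1 · 154 + 13
  154 = 11 · 13 + 11
  13 = 1 · 11 + 2
  11 = 5 · 2 + 1
  2 = 2 · 1 + 0
gcd(488, 167) = 1.
Track Bezout coefficients alongside the remainders: start with r₀ = 488 = a·1 + b·0 (s = 1, t = 0) and r₁ = 167 = a·0 + b·1 (s = 0, t = 1); each new remainder r_{k+1} = r_{k-1} − q_k·r_k inherits s_{k+1} = s_{k-1} − q_k·s_k, t_{k+1} = t_{k-1} − q_k·t_k, so r_k = a·s_k + b·t_k at every step:
  q = 2: r = 154, s = 1 − 2·0 = 1, t = 0 − 2·1 = -2  (check: 488·1 + 167·(-2) = 154)
  q = 1: r = 13, s = 0 − 1·1 = -1, t = 1 − 1·(-2) = 3  (check: 488·(-1) + 167·3 = 13)
  q = 11: r = 11, s = 1 − 11·(-1) = 12, t = -2 − 11·3 = -35  (check: 488·12 + 167·(-35) = 11)
  q = 1: r = 2, s = -1 − 1·12 = -13, t = 3 − 1·(-35) = 38  (check: 488·(-13) + 167·38 = 2)
  q = 5: r = 1, s = 12 − 5·(-13) = 77, t = -35 − 5·38 = -225  (check: 488·77 + 167·(-225) = 1)
The row with r = 1 (the gcd) gives the Bezout coefficients s = 77, t = -225.
Result: 488 · (77) + 167 · (-225) = 1.

gcd(488, 167) = 1; s = 77, t = -225 (check: 488·77 + 167·(-225) = 1).


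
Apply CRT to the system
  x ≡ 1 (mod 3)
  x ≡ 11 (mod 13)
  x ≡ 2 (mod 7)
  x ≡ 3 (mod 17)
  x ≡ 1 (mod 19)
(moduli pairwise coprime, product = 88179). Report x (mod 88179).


Product of moduli M = 3 · 13 · 7 · 17 · 19 = 88179.
Merge one congruence at a time:
  Start: x ≡ 1 (mod 3).
  Combine with x ≡ 11 (mod 13); new modulus lcm = 39.
    Write x = 1 + 3·t and substitute into x ≡ 11 (mod 13): 3·t ≡ 11 − 1 = 10 (mod 13).
    The inverse of 3 mod 13 is 9 (since 3·9 = 27 = 2·13 + 1), so t ≡ 9·10 = 90 ≡ 12 (mod 13).
    Then x = 1 + 3·12 = 37, valid modulo lcm(3, 13) = 39: x ≡ 37 (mod 39).
  Combine with x ≡ 2 (mod 7); new modulus lcm = 273.
    Write x = 37 + 39·t and substitute into x ≡ 2 (mod 7): 39·t ≡ 2 − 37 = -35 (mod 7).
    Reduce coefficients mod 7: 4·t ≡ 0 (mod 7).
    The inverse of 4 mod 7 is 2 (since 4·2 = 8 = 1·7 + 1), so t ≡ 2·0 = 0 ≡ 0 (mod 7).
    Then x = 37 + 39·0 = 37, valid modulo lcm(39, 7) = 273: x ≡ 37 (mod 273).
  Combine with x ≡ 3 (mod 17); new modulus lcm = 4641.
    Write x = 37 + 273·t and substitute into x ≡ 3 (mod 17): 273·t ≡ 3 − 37 = -34 (mod 17).
    Reduce coefficients mod 17: 1·t ≡ 0 (mod 17).
    So t ≡ 0 (mod 17).
    Then x = 37 + 273·0 = 37, valid modulo lcm(273, 17) = 4641: x ≡ 37 (mod 4641).
  Combine with x ≡ 1 (mod 19); new modulus lcm = 88179.
    Write x = 37 + 4641·t and substitute into x ≡ 1 (mod 19): 4641·t ≡ 1 − 37 = -36 (mod 19).
    Reduce coefficients mod 19: 5·t ≡ 2 (mod 19).
    The inverse of 5 mod 19 is 4 (since 5·4 = 20 = 1·19 + 1), so t ≡ 4·2 = 8 ≡ 8 (mod 19).
    Then x = 37 + 4641·8 = 37165, valid modulo lcm(4641, 19) = 88179: x ≡ 37165 (mod 88179).
Verify against each original: 37165 mod 3 = 1, 37165 mod 13 = 11, 37165 mod 7 = 2, 37165 mod 17 = 3, 37165 mod 19 = 1.

x ≡ 37165 (mod 88179).


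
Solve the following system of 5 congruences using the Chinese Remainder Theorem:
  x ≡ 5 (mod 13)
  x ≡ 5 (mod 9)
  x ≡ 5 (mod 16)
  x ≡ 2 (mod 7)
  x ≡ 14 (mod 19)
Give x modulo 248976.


Product of moduli M = 13 · 9 · 16 · 7 · 19 = 248976.
Merge one congruence at a time:
  Start: x ≡ 5 (mod 13).
  Combine with x ≡ 5 (mod 9); new modulus lcm = 117.
    Write x = 5 + 13·t and substitute into x ≡ 5 (mod 9): 13·t ≡ 5 − 5 = 0 (mod 9).
    Reduce coefficients mod 9: 4·t ≡ 0 (mod 9).
    The inverse of 4 mod 9 is 7 (since 4·7 = 28 = 3·9 + 1), so t ≡ 7·0 = 0 ≡ 0 (mod 9).
    Then x = 5 + 13·0 = 5, valid modulo lcm(13, 9) = 117: x ≡ 5 (mod 117).
  Combine with x ≡ 5 (mod 16); new modulus lcm = 1872.
    Write x = 5 + 117·t and substitute into x ≡ 5 (mod 16): 117·t ≡ 5 − 5 = 0 (mod 16).
    Reduce coefficients mod 16: 5·t ≡ 0 (mod 16).
    The inverse of 5 mod 16 is 13 (since 5·13 = 65 = 4·16 + 1), so t ≡ 13·0 = 0 ≡ 0 (mod 16).
    Then x = 5 + 117·0 = 5, valid modulo lcm(117, 16) = 1872: x ≡ 5 (mod 1872).
  Combine with x ≡ 2 (mod 7); new modulus lcm = 13104.
    Write x = 5 + 1872·t and substitute into x ≡ 2 (mod 7): 1872·t ≡ 2 − 5 = -3 (mod 7).
    Reduce coefficients mod 7: 3·t ≡ 4 (mod 7).
    The inverse of 3 mod 7 is 5 (since 3·5 = 15 = 2·7 + 1), so t ≡ 5·4 = 20 ≡ 6 (mod 7).
    Then x = 5 + 1872·6 = 11237, valid modulo lcm(1872, 7) = 13104: x ≡ 11237 (mod 13104).
  Combine with x ≡ 14 (mod 19); new modulus lcm = 248976.
    Write x = 11237 + 13104·t and substitute into x ≡ 14 (mod 19): 13104·t ≡ 14 − 11237 = -11223 (mod 19).
    Reduce coefficients mod 19: 13·t ≡ 6 (mod 19).
    The inverse of 13 mod 19 is 3 (since 13·3 = 39 = 2·19 + 1), so t ≡ 3·6 = 18 ≡ 18 (mod 19).
    Then x = 11237 + 13104·18 = 247109, valid modulo lcm(13104, 19) = 248976: x ≡ 247109 (mod 248976).
Verify against each original: 247109 mod 13 = 5, 247109 mod 9 = 5, 247109 mod 16 = 5, 247109 mod 7 = 2, 247109 mod 19 = 14.

x ≡ 247109 (mod 248976).


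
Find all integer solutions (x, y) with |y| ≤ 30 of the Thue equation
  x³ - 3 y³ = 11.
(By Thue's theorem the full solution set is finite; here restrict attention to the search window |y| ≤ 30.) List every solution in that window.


The equation is x³ - 3y³ = 11. For fixed y, x³ = 3·y³ + 11, so a solution requires the RHS to be a perfect cube.
Strategy: iterate y from -30 to 30, compute RHS = 3·y³ + 11, and check whether it is a (positive or negative) perfect cube.
Check small values of y:
  y = 0: RHS = 11 is not a perfect cube.
  y = 1: RHS = 14 is not a perfect cube.
  y = -1: RHS = 8 = (2)³ ⇒ x = 2 works.
  y = 2: RHS = 35 is not a perfect cube.
  y = -2: RHS = -13 is not a perfect cube.
  y = 3: RHS = 92 is not a perfect cube.
  y = -3: RHS = -70 is not a perfect cube.
Continuing the search up to |y| = 30 finds no further solutions beyond those listed.
Collected solutions: (2, -1).

Solutions (with |y| ≤ 30): (2, -1).


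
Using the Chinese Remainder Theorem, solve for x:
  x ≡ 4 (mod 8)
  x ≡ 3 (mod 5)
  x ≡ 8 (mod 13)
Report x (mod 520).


Moduli 8, 5, 13 are pairwise coprime; by CRT there is a unique solution modulo M = 8 · 5 · 13 = 520.
Solve pairwise, accumulating the modulus:
  Start with x ≡ 4 (mod 8).
  Combine with x ≡ 3 (mod 5): since gcd(8, 5) = 1, we get a unique residue mod 40.
    Write x = 4 + 8·t and substitute into x ≡ 3 (mod 5): 8·t ≡ 3 − 4 = -1 (mod 5).
    Reduce coefficients mod 5: 3·t ≡ 4 (mod 5).
    The inverse of 3 mod 5 is 2 (since 3·2 = 6 = 1·5 + 1), so t ≡ 2·4 = 8 ≡ 3 (mod 5).
    Then x = 4 + 8·3 = 28, valid modulo lcm(8, 5) = 40: x ≡ 28 (mod 40).
  Combine with x ≡ 8 (mod 13): since gcd(40, 13) = 1, we get a unique residue mod 520.
    Write x = 28 + 40·t and substitute into x ≡ 8 (mod 13): 40·t ≡ 8 − 28 = -20 (mod 13).
    Reduce coefficients mod 13: 1·t ≡ 6 (mod 13).
    So t ≡ 6 (mod 13).
    Then x = 28 + 40·6 = 268, valid modulo lcm(40, 13) = 520: x ≡ 268 (mod 520).
Verify: 268 mod 8 = 4 ✓, 268 mod 5 = 3 ✓, 268 mod 13 = 8 ✓.

x ≡ 268 (mod 520).


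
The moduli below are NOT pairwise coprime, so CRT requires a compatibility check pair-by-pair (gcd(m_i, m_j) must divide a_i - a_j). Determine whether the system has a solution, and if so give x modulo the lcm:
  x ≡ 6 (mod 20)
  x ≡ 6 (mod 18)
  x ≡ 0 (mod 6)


Moduli 20, 18, 6 are not pairwise coprime, so CRT works modulo lcm(m_i) when all pairwise compatibility conditions hold.
Pairwise compatibility: gcd(m_i, m_j) must divide a_i - a_j for every pair.
Merge one congruence at a time:
  Start: x ≡ 6 (mod 20).
  Combine with x ≡ 6 (mod 18): gcd(20, 18) = 2; 6 - 6 = 0, which IS divisible by 2, so compatible.
    Write x = 6 + 20·t and substitute into x ≡ 6 (mod 18): 20·t ≡ 6 − 6 = 0 (mod 18).
    Divide the congruence (and modulus) by g = 2: 10·t ≡ 0 (mod 9).
    Reduce coefficients mod 9: 1·t ≡ 0 (mod 9).
    So t ≡ 0 (mod 9).
    Then x = 6 + 20·0 = 6, valid modulo lcm(20, 18) = 180: x ≡ 6 (mod 180).
  Combine with x ≡ 0 (mod 6): gcd(180, 6) = 6; 0 - 6 = -6, which IS divisible by 6, so compatible.
    Write x = 6 + 180·t and substitute into x ≡ 0 (mod 6): 180·t ≡ 0 − 6 = -6 (mod 6).
    Divide the congruence (and modulus) by g = 6: 30·t ≡ -1 (mod 1).
    Modulo 1 every t works; take t = 0.
    Then x = 6 + 180·0 = 6, valid modulo lcm(180, 6) = 180: x ≡ 6 (mod 180).
Verify: 6 mod 20 = 6, 6 mod 18 = 6, 6 mod 6 = 0.

x ≡ 6 (mod 180).


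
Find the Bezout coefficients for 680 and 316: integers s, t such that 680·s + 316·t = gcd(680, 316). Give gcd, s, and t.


Euclidean algorithm on (680, 316) — divide until remainder is 0:
  680 = 2 · 316 + 48
  316 = 6 · 48 + 28
  48 = 1 · 28 + 20
  28 = 1 · 20 + 8
  20 = 2 · 8 + 4
  8 = 2 · 4 + 0
gcd(680, 316) = 4.
Track Bezout coefficients alongside the remainders: start with r₀ = 680 = a·1 + b·0 (s = 1, t = 0) and r₁ = 316 = a·0 + b·1 (s = 0, t = 1); each new remainder r_{k+1} = r_{k-1} − q_k·r_k inherits s_{k+1} = s_{k-1} − q_k·s_k, t_{k+1} = t_{k-1} − q_k·t_k, so r_k = a·s_k + b·t_k at every step:
  q = 2: r = 48, s = 1 − 2·0 = 1, t = 0 − 2·1 = -2  (check: 680·1 + 316·(-2) = 48)
  q = 6: r = 28, s = 0 − 6·1 = -6, t = 1 − 6·(-2) = 13  (check: 680·(-6) + 316·13 = 28)
  q = 1: r = 20, s = 1 − 1·(-6) = 7, t = -2 − 1·13 = -15  (check: 680·7 + 316·(-15) = 20)
  q = 1: r = 8, s = -6 − 1·7 = -13, t = 13 − 1·(-15) = 28  (check: 680·(-13) + 316·28 = 8)
  q = 2: r = 4, s = 7 − 2·(-13) = 33, t = -15 − 2·28 = -71  (check: 680·33 + 316·(-71) = 4)
The row with r = 4 (the gcd) gives the Bezout coefficients s = 33, t = -71.
Result: 680 · (33) + 316 · (-71) = 4.

gcd(680, 316) = 4; s = 33, t = -71 (check: 680·33 + 316·(-71) = 4).


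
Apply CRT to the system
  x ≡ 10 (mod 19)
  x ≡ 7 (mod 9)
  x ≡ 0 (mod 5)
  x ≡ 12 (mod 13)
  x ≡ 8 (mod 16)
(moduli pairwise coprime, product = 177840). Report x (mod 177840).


Product of moduli M = 19 · 9 · 5 · 13 · 16 = 177840.
Merge one congruence at a time:
  Start: x ≡ 10 (mod 19).
  Combine with x ≡ 7 (mod 9); new modulus lcm = 171.
    Write x = 10 + 19·t and substitute into x ≡ 7 (mod 9): 19·t ≡ 7 − 10 = -3 (mod 9).
    Reduce coefficients mod 9: 1·t ≡ 6 (mod 9).
    So t ≡ 6 (mod 9).
    Then x = 10 + 19·6 = 124, valid modulo lcm(19, 9) = 171: x ≡ 124 (mod 171).
  Combine with x ≡ 0 (mod 5); new modulus lcm = 855.
    Write x = 124 + 171·t and substitute into x ≡ 0 (mod 5): 171·t ≡ 0 − 124 = -124 (mod 5).
    Reduce coefficients mod 5: 1·t ≡ 1 (mod 5).
    So t ≡ 1 (mod 5).
    Then x = 124 + 171·1 = 295, valid modulo lcm(171, 5) = 855: x ≡ 295 (mod 855).
  Combine with x ≡ 12 (mod 13); new modulus lcm = 11115.
    Write x = 295 + 855·t and substitute into x ≡ 12 (mod 13): 855·t ≡ 12 − 295 = -283 (mod 13).
    Reduce coefficients mod 13: 10·t ≡ 3 (mod 13).
    The inverse of 10 mod 13 is 4 (since 10·4 = 40 = 3·13 + 1), so t ≡ 4·3 = 12 ≡ 12 (mod 13).
    Then x = 295 + 855·12 = 10555, valid modulo lcm(855, 13) = 11115: x ≡ 10555 (mod 11115).
  Combine with x ≡ 8 (mod 16); new modulus lcm = 177840.
    Write x = 10555 + 11115·t and substitute into x ≡ 8 (mod 16): 11115·t ≡ 8 − 10555 = -10547 (mod 16).
    Reduce coefficients mod 16: 11·t ≡ 13 (mod 16).
    The inverse of 11 mod 16 is 3 (since 11·3 = 33 = 2·16 + 1), so t ≡ 3·13 = 39 ≡ 7 (mod 16).
    Then x = 10555 + 11115·7 = 88360, valid modulo lcm(11115, 16) = 177840: x ≡ 88360 (mod 177840).
Verify against each original: 88360 mod 19 = 10, 88360 mod 9 = 7, 88360 mod 5 = 0, 88360 mod 13 = 12, 88360 mod 16 = 8.

x ≡ 88360 (mod 177840).


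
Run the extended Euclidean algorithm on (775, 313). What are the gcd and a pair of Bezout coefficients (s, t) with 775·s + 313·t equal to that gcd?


Euclidean algorithm on (775, 313) — divide until remainder is 0:
  775 = 2 · 313 + 149
  313 = 2 · 149 + 15
  149 = 9 · 15 + 14
  15 = 1 · 14 + 1
  14 = 14 · 1 + 0
gcd(775, 313) = 1.
Track Bezout coefficients alongside the remainders: start with r₀ = 775 = a·1 + b·0 (s = 1, t = 0) and r₁ = 313 = a·0 + b·1 (s = 0, t = 1); each new remainder r_{k+1} = r_{k-1} − q_k·r_k inherits s_{k+1} = s_{k-1} − q_k·s_k, t_{k+1} = t_{k-1} − q_k·t_k, so r_k = a·s_k + b·t_k at every step:
  q = 2: r = 149, s = 1 − 2·0 = 1, t = 0 − 2·1 = -2  (check: 775·1 + 313·(-2) = 149)
  q = 2: r = 15, s = 0 − 2·1 = -2, t = 1 − 2·(-2) = 5  (check: 775·(-2) + 313·5 = 15)
  q = 9: r = 14, s = 1 − 9·(-2) = 19, t = -2 − 9·5 = -47  (check: 775·19 + 313·(-47) = 14)
  q = 1: r = 1, s = -2 − 1·19 = -21, t = 5 − 1·(-47) = 52  (check: 775·(-21) + 313·52 = 1)
The row with r = 1 (the gcd) gives the Bezout coefficients s = -21, t = 52.
Result: 775 · (-21) + 313 · (52) = 1.

gcd(775, 313) = 1; s = -21, t = 52 (check: 775·(-21) + 313·52 = 1).


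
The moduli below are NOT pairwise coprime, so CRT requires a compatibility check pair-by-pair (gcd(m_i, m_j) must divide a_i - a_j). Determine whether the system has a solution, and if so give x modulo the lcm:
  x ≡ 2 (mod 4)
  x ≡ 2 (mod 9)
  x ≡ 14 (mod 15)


Moduli 4, 9, 15 are not pairwise coprime, so CRT works modulo lcm(m_i) when all pairwise compatibility conditions hold.
Pairwise compatibility: gcd(m_i, m_j) must divide a_i - a_j for every pair.
Merge one congruence at a time:
  Start: x ≡ 2 (mod 4).
  Combine with x ≡ 2 (mod 9): gcd(4, 9) = 1; 2 - 2 = 0, which IS divisible by 1, so compatible.
    Write x = 2 + 4·t and substitute into x ≡ 2 (mod 9): 4·t ≡ 2 − 2 = 0 (mod 9).
    The inverse of 4 mod 9 is 7 (since 4·7 = 28 = 3·9 + 1), so t ≡ 7·0 = 0 ≡ 0 (mod 9).
    Then x = 2 + 4·0 = 2, valid modulo lcm(4, 9) = 36: x ≡ 2 (mod 36).
  Combine with x ≡ 14 (mod 15): gcd(36, 15) = 3; 14 - 2 = 12, which IS divisible by 3, so compatible.
    Write x = 2 + 36·t and substitute into x ≡ 14 (mod 15): 36·t ≡ 14 − 2 = 12 (mod 15).
    Divide the congruence (and modulus) by g = 3: 12·t ≡ 4 (mod 5).
    Reduce coefficients mod 5: 2·t ≡ 4 (mod 5).
    The inverse of 2 mod 5 is 3 (since 2·3 = 6 = 1·5 + 1), so t ≡ 3·4 = 12 ≡ 2 (mod 5).
    Then x = 2 + 36·2 = 74, valid modulo lcm(36, 15) = 180: x ≡ 74 (mod 180).
Verify: 74 mod 4 = 2, 74 mod 9 = 2, 74 mod 15 = 14.

x ≡ 74 (mod 180).


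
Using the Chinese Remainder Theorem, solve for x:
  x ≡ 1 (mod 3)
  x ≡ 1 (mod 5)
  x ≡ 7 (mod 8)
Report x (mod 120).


Moduli 3, 5, 8 are pairwise coprime; by CRT there is a unique solution modulo M = 3 · 5 · 8 = 120.
Solve pairwise, accumulating the modulus:
  Start with x ≡ 1 (mod 3).
  Combine with x ≡ 1 (mod 5): since gcd(3, 5) = 1, we get a unique residue mod 15.
    Write x = 1 + 3·t and substitute into x ≡ 1 (mod 5): 3·t ≡ 1 − 1 = 0 (mod 5).
    The inverse of 3 mod 5 is 2 (since 3·2 = 6 = 1·5 + 1), so t ≡ 2·0 = 0 ≡ 0 (mod 5).
    Then x = 1 + 3·0 = 1, valid modulo lcm(3, 5) = 15: x ≡ 1 (mod 15).
  Combine with x ≡ 7 (mod 8): since gcd(15, 8) = 1, we get a unique residue mod 120.
    Write x = 1 + 15·t and substitute into x ≡ 7 (mod 8): 15·t ≡ 7 − 1 = 6 (mod 8).
    Reduce coefficients mod 8: 7·t ≡ 6 (mod 8).
    The inverse of 7 mod 8 is 7 (since 7·7 = 49 = 6·8 + 1), so t ≡ 7·6 = 42 ≡ 2 (mod 8).
    Then x = 1 + 15·2 = 31, valid modulo lcm(15, 8) = 120: x ≡ 31 (mod 120).
Verify: 31 mod 3 = 1 ✓, 31 mod 5 = 1 ✓, 31 mod 8 = 7 ✓.

x ≡ 31 (mod 120).


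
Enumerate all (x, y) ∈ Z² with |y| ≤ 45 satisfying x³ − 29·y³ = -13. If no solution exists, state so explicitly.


The equation is x³ - 29y³ = -13. For fixed y, x³ = 29·y³ − 13, so a solution requires the RHS to be a perfect cube.
Strategy: iterate y from -45 to 45, compute RHS = 29·y³ − 13, and check whether it is a (positive or negative) perfect cube.
Check small values of y:
  y = 0: RHS = -13 is not a perfect cube.
  y = 1: RHS = 16 is not a perfect cube.
  y = -1: RHS = -42 is not a perfect cube.
  y = 2: RHS = 219 is not a perfect cube.
  y = -2: RHS = -245 is not a perfect cube.
  y = 3: RHS = 770 is not a perfect cube.
  y = -3: RHS = -796 is not a perfect cube.
Continuing the search up to |y| = 45 finds no solutions either.
No (x, y) in the scanned range satisfies the equation.

No integer solutions with |y| ≤ 45.


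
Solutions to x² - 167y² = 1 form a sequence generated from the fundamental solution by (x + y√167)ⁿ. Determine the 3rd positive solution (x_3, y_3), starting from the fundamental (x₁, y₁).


Step 1: Find the fundamental solution (x₁, y₁) of x² - 167y² = 1.
  Expand √167 as a continued fraction. a₀ = ⌊√167⌋ = 12; iterate m_{k+1} = d_k·a_k − m_k, d_{k+1} = (167 − m_{k+1}²)/d_k, a_{k+1} = ⌊(a₀ + m_{k+1})/d_{k+1}⌋ (starting m₀ = 0, d₀ = 1), with convergents p_k = a_k·p_{k-1} + p_{k-2}, q_k = a_k·q_{k-1} + q_{k-2} (p₋₁ = 1, q₋₁ = 0):
  k = 0: a₀ = 12; p₀/q₀ = 12/1; p₀² − 167·q₀² = 144 − 167 = -23.
  k = 1: m = 12, d = 23, a = ⌊(12 + 12)/23⌋ = 1; p/q = (1·12 + 1)/(1·1 + 0) = 13/1; p² − 167·q² = 169 − 167 = 2.
  k = 2: m = 11, d = 2, a = ⌊(12 + 11)/2⌋ = 11; p/q = (11·13 + 12)/(11·1 + 1) = 155/12; p² − 167·q² = 24025 − 24048 = -23.
  k = 3: m = 11, d = 23, a = ⌊(12 + 11)/23⌋ = 1; p/q = (1·155 + 13)/(1·12 + 1) = 168/13; p² − 167·q² = 28224 − 28223 = 1.
  The first convergent with p² − 167·q² = 1 gives the fundamental solution (x₁, y₁) = (168, 13).
Step 2: Apply the recurrence (x_{n+1}, y_{n+1}) = (x₁x_n + 167y₁y_n, x₁y_n + y₁x_n) repeatedly.
  From (x_1, y_1) = (168, 13): x_2 = 168·168 + 167·13·13 = 56447; y_2 = 168·13 + 13·168 = 4368.
  From (x_2, y_2) = (56447, 4368): x_3 = 168·56447 + 167·13·4368 = 18966024; y_3 = 168·4368 + 13·56447 = 1467635.
Step 3: Verify x_3² - 167·y_3² = 359710066368576 - 359710066368575 = 1 (should be 1). ✓

(x_1, y_1) = (168, 13); (x_3, y_3) = (18966024, 1467635).


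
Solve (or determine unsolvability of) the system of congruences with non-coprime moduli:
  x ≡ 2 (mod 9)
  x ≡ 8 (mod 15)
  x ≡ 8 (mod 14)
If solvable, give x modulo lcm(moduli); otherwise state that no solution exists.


Moduli 9, 15, 14 are not pairwise coprime, so CRT works modulo lcm(m_i) when all pairwise compatibility conditions hold.
Pairwise compatibility: gcd(m_i, m_j) must divide a_i - a_j for every pair.
Merge one congruence at a time:
  Start: x ≡ 2 (mod 9).
  Combine with x ≡ 8 (mod 15): gcd(9, 15) = 3; 8 - 2 = 6, which IS divisible by 3, so compatible.
    Write x = 2 + 9·t and substitute into x ≡ 8 (mod 15): 9·t ≡ 8 − 2 = 6 (mod 15).
    Divide the congruence (and modulus) by g = 3: 3·t ≡ 2 (mod 5).
    The inverse of 3 mod 5 is 2 (since 3·2 = 6 = 1·5 + 1), so t ≡ 2·2 = 4 ≡ 4 (mod 5).
    Then x = 2 + 9·4 = 38, valid modulo lcm(9, 15) = 45: x ≡ 38 (mod 45).
  Combine with x ≡ 8 (mod 14): gcd(45, 14) = 1; 8 - 38 = -30, which IS divisible by 1, so compatible.
    Write x = 38 + 45·t and substitute into x ≡ 8 (mod 14): 45·t ≡ 8 − 38 = -30 (mod 14).
    Reduce coefficients mod 14: 3·t ≡ 12 (mod 14).
    The inverse of 3 mod 14 is 5 (since 3·5 = 15 = 1·14 + 1), so t ≡ 5·12 = 60 ≡ 4 (mod 14).
    Then x = 38 + 45·4 = 218, valid modulo lcm(45, 14) = 630: x ≡ 218 (mod 630).
Verify: 218 mod 9 = 2, 218 mod 15 = 8, 218 mod 14 = 8.

x ≡ 218 (mod 630).


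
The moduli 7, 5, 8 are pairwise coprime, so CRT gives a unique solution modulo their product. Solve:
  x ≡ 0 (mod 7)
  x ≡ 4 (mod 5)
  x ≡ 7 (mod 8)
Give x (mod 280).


Moduli 7, 5, 8 are pairwise coprime; by CRT there is a unique solution modulo M = 7 · 5 · 8 = 280.
Solve pairwise, accumulating the modulus:
  Start with x ≡ 0 (mod 7).
  Combine with x ≡ 4 (mod 5): since gcd(7, 5) = 1, we get a unique residue mod 35.
    Write x = 0 + 7·t and substitute into x ≡ 4 (mod 5): 7·t ≡ 4 − 0 = 4 (mod 5).
    Reduce coefficients mod 5: 2·t ≡ 4 (mod 5).
    The inverse of 2 mod 5 is 3 (since 2·3 = 6 = 1·5 + 1), so t ≡ 3·4 = 12 ≡ 2 (mod 5).
    Then x = 0 + 7·2 = 14, valid modulo lcm(7, 5) = 35: x ≡ 14 (mod 35).
  Combine with x ≡ 7 (mod 8): since gcd(35, 8) = 1, we get a unique residue mod 280.
    Write x = 14 + 35·t and substitute into x ≡ 7 (mod 8): 35·t ≡ 7 − 14 = -7 (mod 8).
    Reduce coefficients mod 8: 3·t ≡ 1 (mod 8).
    The inverse of 3 mod 8 is 3 (since 3·3 = 9 = 1·8 + 1), so t ≡ 3·1 = 3 ≡ 3 (mod 8).
    Then x = 14 + 35·3 = 119, valid modulo lcm(35, 8) = 280: x ≡ 119 (mod 280).
Verify: 119 mod 7 = 0 ✓, 119 mod 5 = 4 ✓, 119 mod 8 = 7 ✓.

x ≡ 119 (mod 280).


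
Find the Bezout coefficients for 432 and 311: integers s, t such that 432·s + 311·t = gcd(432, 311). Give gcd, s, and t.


Euclidean algorithm on (432, 311) — divide until remainder is 0:
  432 = 1 · 311 + 121
  311 = 2 · 121 + 69
  121 = 1 · 69 + 52
  69 = 1 · 52 + 17
  52 = 3 · 17 + 1
  17 = 17 · 1 + 0
gcd(432, 311) = 1.
Track Bezout coefficients alongside the remainders: start with r₀ = 432 = a·1 + b·0 (s = 1, t = 0) and r₁ = 311 = a·0 + b·1 (s = 0, t = 1); each new remainder r_{k+1} = r_{k-1} − q_k·r_k inherits s_{k+1} = s_{k-1} − q_k·s_k, t_{k+1} = t_{k-1} − q_k·t_k, so r_k = a·s_k + b·t_k at every step:
  q = 1: r = 121, s = 1 − 1·0 = 1, t = 0 − 1·1 = -1  (check: 432·1 + 311·(-1) = 121)
  q = 2: r = 69, s = 0 − 2·1 = -2, t = 1 − 2·(-1) = 3  (check: 432·(-2) + 311·3 = 69)
  q = 1: r = 52, s = 1 − 1·(-2) = 3, t = -1 − 1·3 = -4  (check: 432·3 + 311·(-4) = 52)
  q = 1: r = 17, s = -2 − 1·3 = -5, t = 3 − 1·(-4) = 7  (check: 432·(-5) + 311·7 = 17)
  q = 3: r = 1, s = 3 − 3·(-5) = 18, t = -4 − 3·7 = -25  (check: 432·18 + 311·(-25) = 1)
The row with r = 1 (the gcd) gives the Bezout coefficients s = 18, t = -25.
Result: 432 · (18) + 311 · (-25) = 1.

gcd(432, 311) = 1; s = 18, t = -25 (check: 432·18 + 311·(-25) = 1).


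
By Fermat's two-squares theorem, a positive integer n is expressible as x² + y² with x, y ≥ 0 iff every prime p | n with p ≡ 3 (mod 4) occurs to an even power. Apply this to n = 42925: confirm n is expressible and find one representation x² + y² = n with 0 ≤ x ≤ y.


Step 1: Factor n = 42925 = 5^2 · 17 · 101.
Step 2: Check the mod-4 condition on each prime factor: 5 ≡ 1 (mod 4), exponent 2; 17 ≡ 1 (mod 4), exponent 1; 101 ≡ 1 (mod 4), exponent 1.
All primes ≡ 3 (mod 4) appear to even exponent (or don't appear), so by the two-squares theorem n IS expressible as a sum of two squares.
Step 3: Build a representation. Group n = k² · m with k = 5 and m = 17 · 101 = 1717 (a product of primes ≡ 1 (mod 4)); a representation of m scales to one of n via (k·x)² + (k·y)² = k²(x² + y²). Each prime p ≡ 1 (mod 4) is itself a sum of two squares; find a² by testing p − a² for a perfect square:
  17: 17 − 1² = 16 = 4² ⇒ 17 = 1² + 4².
  101: 101 − 1² = 100 = 10² ⇒ 101 = 1² + 10².
  Combine using the Brahmagupta–Fibonacci identity (a² + b²)(c² + d²) = (ac − bd)² + (ad + bc)² = (ac + bd)² + (ad − bc)²:
  17 · 101 = 1717: from (1² + 4²)(1² + 10²), take (1·1 − 4·10, 1·10 + 4·1) = (1 − 40, 10 + 4) = (-39, 14); dropping signs (only squares matter) gives (39, 14); check 39² + 14² = 1521 + 196 = 1717 ✓.
  Scale by k = 5: (5·39, 5·14) = (195, 70).
Step 4: Order so x ≤ y and verify: 70² + 195² = 4900 + 38025 = 42925 = n. ✓

n = 42925 = 70² + 195² (one valid representation with x ≤ y).


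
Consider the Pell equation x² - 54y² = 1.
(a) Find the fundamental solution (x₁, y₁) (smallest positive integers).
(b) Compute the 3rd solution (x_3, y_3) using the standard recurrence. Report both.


Step 1: Find the fundamental solution (x₁, y₁) of x² - 54y² = 1.
  Expand √54 as a continued fraction. a₀ = ⌊√54⌋ = 7; iterate m_{k+1} = d_k·a_k − m_k, d_{k+1} = (54 − m_{k+1}²)/d_k, a_{k+1} = ⌊(a₀ + m_{k+1})/d_{k+1}⌋ (starting m₀ = 0, d₀ = 1), with convergents p_k = a_k·p_{k-1} + p_{k-2}, q_k = a_k·q_{k-1} + q_{k-2} (p₋₁ = 1, q₋₁ = 0):
  k = 0: a₀ = 7; p₀/q₀ = 7/1; p₀² − 54·q₀² = 49 − 54 = -5.
  k = 1: m = 7, d = 5, a = ⌊(7 + 7)/5⌋ = 2; p/q = (2·7 + 1)/(2·1 + 0) = 15/2; p² − 54·q² = 225 − 216 = 9.
  k = 2: m = 3, d = 9, a = ⌊(7 + 3)/9⌋ = 1; p/q = (1·15 + 7)/(1·2 + 1) = 22/3; p² − 54·q² = 484 − 486 = -2.
  k = 3: m = 6, d = 2, a = ⌊(7 + 6)/2⌋ = 6; p/q = (6·22 + 15)/(6·3 + 2) = 147/20; p² − 54·q² = 21609 − 21600 = 9.
  k = 4: m = 6, d = 9, a = ⌊(7 + 6)/9⌋ = 1; p/q = (1·147 + 22)/(1·20 + 3) = 169/23; p² − 54·q² = 28561 − 28566 = -5.
  k = 5: m = 3, d = 5, a = ⌊(7 + 3)/5⌋ = 2; p/q = (2·169 + 147)/(2·23 + 20) = 485/66; p² − 54·q² = 235225 − 235224 = 1.
  The first convergent with p² − 54·q² = 1 gives the fundamental solution (x₁, y₁) = (485, 66).
Step 2: Apply the recurrence (x_{n+1}, y_{n+1}) = (x₁x_n + 54y₁y_n, x₁y_n + y₁x_n) repeatedly.
  From (x_1, y_1) = (485, 66): x_2 = 485·485 + 54·66·66 = 470449; y_2 = 485·66 + 66·485 = 64020.
  From (x_2, y_2) = (470449, 64020): x_3 = 485·470449 + 54·66·64020 = 456335045; y_3 = 485·64020 + 66·470449 = 62099334.
Step 3: Verify x_3² - 54·y_3² = 208241673295152025 - 208241673295152024 = 1 (should be 1). ✓

(x_1, y_1) = (485, 66); (x_3, y_3) = (456335045, 62099334).


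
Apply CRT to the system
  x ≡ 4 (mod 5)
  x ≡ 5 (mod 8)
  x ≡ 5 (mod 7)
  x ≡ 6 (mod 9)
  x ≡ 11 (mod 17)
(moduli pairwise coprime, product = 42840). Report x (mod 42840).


Product of moduli M = 5 · 8 · 7 · 9 · 17 = 42840.
Merge one congruence at a time:
  Start: x ≡ 4 (mod 5).
  Combine with x ≡ 5 (mod 8); new modulus lcm = 40.
    Write x = 4 + 5·t and substitute into x ≡ 5 (mod 8): 5·t ≡ 5 − 4 = 1 (mod 8).
    The inverse of 5 mod 8 is 5 (since 5·5 = 25 = 3·8 + 1), so t ≡ 5·1 = 5 ≡ 5 (mod 8).
    Then x = 4 + 5·5 = 29, valid modulo lcm(5, 8) = 40: x ≡ 29 (mod 40).
  Combine with x ≡ 5 (mod 7); new modulus lcm = 280.
    Write x = 29 + 40·t and substitute into x ≡ 5 (mod 7): 40·t ≡ 5 − 29 = -24 (mod 7).
    Reduce coefficients mod 7: 5·t ≡ 4 (mod 7).
    The inverse of 5 mod 7 is 3 (since 5·3 = 15 = 2·7 + 1), so t ≡ 3·4 = 12 ≡ 5 (mod 7).
    Then x = 29 + 40·5 = 229, valid modulo lcm(40, 7) = 280: x ≡ 229 (mod 280).
  Combine with x ≡ 6 (mod 9); new modulus lcm = 2520.
    Write x = 229 + 280·t and substitute into x ≡ 6 (mod 9): 280·t ≡ 6 − 229 = -223 (mod 9).
    Reduce coefficients mod 9: 1·t ≡ 2 (mod 9).
    So t ≡ 2 (mod 9).
    Then x = 229 + 280·2 = 789, valid modulo lcm(280, 9) = 2520: x ≡ 789 (mod 2520).
  Combine with x ≡ 11 (mod 17); new modulus lcm = 42840.
    Write x = 789 + 2520·t and substitute into x ≡ 11 (mod 17): 2520·t ≡ 11 − 789 = -778 (mod 17).
    Reduce coefficients mod 17: 4·t ≡ 4 (mod 17).
    The inverse of 4 mod 17 is 13 (since 4·13 = 52 = 3·17 + 1), so t ≡ 13·4 = 52 ≡ 1 (mod 17).
    Then x = 789 + 2520·1 = 3309, valid modulo lcm(2520, 17) = 42840: x ≡ 3309 (mod 42840).
Verify against each original: 3309 mod 5 = 4, 3309 mod 8 = 5, 3309 mod 7 = 5, 3309 mod 9 = 6, 3309 mod 17 = 11.

x ≡ 3309 (mod 42840).


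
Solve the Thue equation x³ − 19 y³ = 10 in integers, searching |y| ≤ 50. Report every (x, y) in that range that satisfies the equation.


The equation is x³ - 19y³ = 10. For fixed y, x³ = 19·y³ + 10, so a solution requires the RHS to be a perfect cube.
Strategy: iterate y from -50 to 50, compute RHS = 19·y³ + 10, and check whether it is a (positive or negative) perfect cube.
Check small values of y:
  y = 0: RHS = 10 is not a perfect cube.
  y = 1: RHS = 29 is not a perfect cube.
  y = -1: RHS = -9 is not a perfect cube.
  y = 2: RHS = 162 is not a perfect cube.
  y = -2: RHS = -142 is not a perfect cube.
  y = 3: RHS = 523 is not a perfect cube.
  y = -3: RHS = -503 is not a perfect cube.
Continuing the search up to |y| = 50 finds no solutions either.
No (x, y) in the scanned range satisfies the equation.

No integer solutions with |y| ≤ 50.


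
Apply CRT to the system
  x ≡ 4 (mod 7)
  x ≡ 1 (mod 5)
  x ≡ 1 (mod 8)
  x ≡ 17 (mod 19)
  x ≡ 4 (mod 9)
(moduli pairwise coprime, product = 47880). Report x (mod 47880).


Product of moduli M = 7 · 5 · 8 · 19 · 9 = 47880.
Merge one congruence at a time:
  Start: x ≡ 4 (mod 7).
  Combine with x ≡ 1 (mod 5); new modulus lcm = 35.
    Write x = 4 + 7·t and substitute into x ≡ 1 (mod 5): 7·t ≡ 1 − 4 = -3 (mod 5).
    Reduce coefficients mod 5: 2·t ≡ 2 (mod 5).
    The inverse of 2 mod 5 is 3 (since 2·3 = 6 = 1·5 + 1), so t ≡ 3·2 = 6 ≡ 1 (mod 5).
    Then x = 4 + 7·1 = 11, valid modulo lcm(7, 5) = 35: x ≡ 11 (mod 35).
  Combine with x ≡ 1 (mod 8); new modulus lcm = 280.
    Write x = 11 + 35·t and substitute into x ≡ 1 (mod 8): 35·t ≡ 1 − 11 = -10 (mod 8).
    Reduce coefficients mod 8: 3·t ≡ 6 (mod 8).
    The inverse of 3 mod 8 is 3 (since 3·3 = 9 = 1·8 + 1), so t ≡ 3·6 = 18 ≡ 2 (mod 8).
    Then x = 11 + 35·2 = 81, valid modulo lcm(35, 8) = 280: x ≡ 81 (mod 280).
  Combine with x ≡ 17 (mod 19); new modulus lcm = 5320.
    Write x = 81 + 280·t and substitute into x ≡ 17 (mod 19): 280·t ≡ 17 − 81 = -64 (mod 19).
    Reduce coefficients mod 19: 14·t ≡ 12 (mod 19).
    The inverse of 14 mod 19 is 15 (since 14·15 = 210 = 11·19 + 1), so t ≡ 15·12 = 180 ≡ 9 (mod 19).
    Then x = 81 + 280·9 = 2601, valid modulo lcm(280, 19) = 5320: x ≡ 2601 (mod 5320).
  Combine with x ≡ 4 (mod 9); new modulus lcm = 47880.
    Write x = 2601 + 5320·t and substitute into x ≡ 4 (mod 9): 5320·t ≡ 4 − 2601 = -2597 (mod 9).
    Reduce coefficients mod 9: 1·t ≡ 4 (mod 9).
    So t ≡ 4 (mod 9).
    Then x = 2601 + 5320·4 = 23881, valid modulo lcm(5320, 9) = 47880: x ≡ 23881 (mod 47880).
Verify against each original: 23881 mod 7 = 4, 23881 mod 5 = 1, 23881 mod 8 = 1, 23881 mod 19 = 17, 23881 mod 9 = 4.

x ≡ 23881 (mod 47880).


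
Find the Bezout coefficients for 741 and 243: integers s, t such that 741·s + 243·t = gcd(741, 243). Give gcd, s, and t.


Euclidean algorithm on (741, 243) — divide until remainder is 0:
  741 = 3 · 243 + 12
  243 = 20 · 12 + 3
  12 = 4 · 3 + 0
gcd(741, 243) = 3.
Track Bezout coefficients alongside the remainders: start with r₀ = 741 = a·1 + b·0 (s = 1, t = 0) and r₁ = 243 = a·0 + b·1 (s = 0, t = 1); each new remainder r_{k+1} = r_{k-1} − q_k·r_k inherits s_{k+1} = s_{k-1} − q_k·s_k, t_{k+1} = t_{k-1} − q_k·t_k, so r_k = a·s_k + b·t_k at every step:
  q = 3: r = 12, s = 1 − 3·0 = 1, t = 0 − 3·1 = -3  (check: 741·1 + 243·(-3) = 12)
  q = 20: r = 3, s = 0 − 20·1 = -20, t = 1 − 20·(-3) = 61  (check: 741·(-20) + 243·61 = 3)
The row with r = 3 (the gcd) gives the Bezout coefficients s = -20, t = 61.
Result: 741 · (-20) + 243 · (61) = 3.

gcd(741, 243) = 3; s = -20, t = 61 (check: 741·(-20) + 243·61 = 3).


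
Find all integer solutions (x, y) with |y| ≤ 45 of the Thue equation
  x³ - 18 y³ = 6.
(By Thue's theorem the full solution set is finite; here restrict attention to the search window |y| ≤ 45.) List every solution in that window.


The equation is x³ - 18y³ = 6. For fixed y, x³ = 18·y³ + 6, so a solution requires the RHS to be a perfect cube.
Strategy: iterate y from -45 to 45, compute RHS = 18·y³ + 6, and check whether it is a (positive or negative) perfect cube.
Check small values of y:
  y = 0: RHS = 6 is not a perfect cube.
  y = 1: RHS = 24 is not a perfect cube.
  y = -1: RHS = -12 is not a perfect cube.
  y = 2: RHS = 150 is not a perfect cube.
  y = -2: RHS = -138 is not a perfect cube.
  y = 3: RHS = 492 is not a perfect cube.
  y = -3: RHS = -480 is not a perfect cube.
Continuing the search up to |y| = 45 finds no solutions either.
No (x, y) in the scanned range satisfies the equation.

No integer solutions with |y| ≤ 45.


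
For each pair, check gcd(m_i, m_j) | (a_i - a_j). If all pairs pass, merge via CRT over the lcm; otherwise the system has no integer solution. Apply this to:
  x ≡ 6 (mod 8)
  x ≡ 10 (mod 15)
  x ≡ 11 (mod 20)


Moduli 8, 15, 20 are not pairwise coprime, so CRT works modulo lcm(m_i) when all pairwise compatibility conditions hold.
Pairwise compatibility: gcd(m_i, m_j) must divide a_i - a_j for every pair.
Merge one congruence at a time:
  Start: x ≡ 6 (mod 8).
  Combine with x ≡ 10 (mod 15): gcd(8, 15) = 1; 10 - 6 = 4, which IS divisible by 1, so compatible.
    Write x = 6 + 8·t and substitute into x ≡ 10 (mod 15): 8·t ≡ 10 − 6 = 4 (mod 15).
    The inverse of 8 mod 15 is 2 (since 8·2 = 16 = 1·15 + 1), so t ≡ 2·4 = 8 ≡ 8 (mod 15).
    Then x = 6 + 8·8 = 70, valid modulo lcm(8, 15) = 120: x ≡ 70 (mod 120).
  Combine with x ≡ 11 (mod 20): gcd(120, 20) = 20, and 11 - 70 = -59 is NOT divisible by 20.
    ⇒ system is inconsistent (no integer solution).

No solution (the system is inconsistent).


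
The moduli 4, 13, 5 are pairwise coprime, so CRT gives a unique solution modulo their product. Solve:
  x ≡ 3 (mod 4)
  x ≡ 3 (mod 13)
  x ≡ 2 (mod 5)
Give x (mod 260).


Moduli 4, 13, 5 are pairwise coprime; by CRT there is a unique solution modulo M = 4 · 13 · 5 = 260.
Solve pairwise, accumulating the modulus:
  Start with x ≡ 3 (mod 4).
  Combine with x ≡ 3 (mod 13): since gcd(4, 13) = 1, we get a unique residue mod 52.
    Write x = 3 + 4·t and substitute into x ≡ 3 (mod 13): 4·t ≡ 3 − 3 = 0 (mod 13).
    The inverse of 4 mod 13 is 10 (since 4·10 = 40 = 3·13 + 1), so t ≡ 10·0 = 0 ≡ 0 (mod 13).
    Then x = 3 + 4·0 = 3, valid modulo lcm(4, 13) = 52: x ≡ 3 (mod 52).
  Combine with x ≡ 2 (mod 5): since gcd(52, 5) = 1, we get a unique residue mod 260.
    Write x = 3 + 52·t and substitute into x ≡ 2 (mod 5): 52·t ≡ 2 − 3 = -1 (mod 5).
    Reduce coefficients mod 5: 2·t ≡ 4 (mod 5).
    The inverse of 2 mod 5 is 3 (since 2·3 = 6 = 1·5 + 1), so t ≡ 3·4 = 12 ≡ 2 (mod 5).
    Then x = 3 + 52·2 = 107, valid modulo lcm(52, 5) = 260: x ≡ 107 (mod 260).
Verify: 107 mod 4 = 3 ✓, 107 mod 13 = 3 ✓, 107 mod 5 = 2 ✓.

x ≡ 107 (mod 260).


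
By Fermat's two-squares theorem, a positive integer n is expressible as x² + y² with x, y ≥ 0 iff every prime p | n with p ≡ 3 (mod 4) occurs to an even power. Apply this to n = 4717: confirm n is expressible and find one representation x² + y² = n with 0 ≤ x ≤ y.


Step 1: Factor n = 4717 = 53 · 89.
Step 2: Check the mod-4 condition on each prime factor: 53 ≡ 1 (mod 4), exponent 1; 89 ≡ 1 (mod 4), exponent 1.
All primes ≡ 3 (mod 4) appear to even exponent (or don't appear), so by the two-squares theorem n IS expressible as a sum of two squares.
Step 3: Build a representation. Here n = 53 · 89 is a product of primes ≡ 1 (mod 4). Each prime p ≡ 1 (mod 4) is itself a sum of two squares; find a² by testing p − a² for a perfect square:
  53: 53 − 1² = 52, 53 − 2² = 49 = 7² ⇒ 53 = 2² + 7².
  89: 89 − 1² = 88, 89 − 2² = 85, 89 − 3² = 80, 89 − 4² = 73, 89 − 5² = 64 = 8² ⇒ 89 = 5² + 8².
  Combine using the Brahmagupta–Fibonacci identity (a² + b²)(c² + d²) = (ac − bd)² + (ad + bc)² = (ac + bd)² + (ad − bc)²:
  53 · 89 = 4717: from (2² + 7²)(5² + 8²), take (2·5 − 7·8, 2·8 + 7·5) = (10 − 56, 16 + 35) = (-46, 51); dropping signs (only squares matter) gives (46, 51); check 46² + 51² = 2116 + 2601 = 4717 ✓.
Step 4: Order so x ≤ y and verify: 46² + 51² = 2116 + 2601 = 4717 = n. ✓

n = 4717 = 46² + 51² (one valid representation with x ≤ y).


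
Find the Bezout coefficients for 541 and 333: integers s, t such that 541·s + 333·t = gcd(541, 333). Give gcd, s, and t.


Euclidean algorithm on (541, 333) — divide until remainder is 0:
  541 = 1 · 333 + 208
  333 = 1 · 208 + 125
  208 = 1 · 125 + 83
  125 = 1 · 83 + 42
  83 = 1 · 42 + 41
  42 = 1 · 41 + 1
  41 = 41 · 1 + 0
gcd(541, 333) = 1.
Track Bezout coefficients alongside the remainders: start with r₀ = 541 = a·1 + b·0 (s = 1, t = 0) and r₁ = 333 = a·0 + b·1 (s = 0, t = 1); each new remainder r_{k+1} = r_{k-1} − q_k·r_k inherits s_{k+1} = s_{k-1} − q_k·s_k, t_{k+1} = t_{k-1} − q_k·t_k, so r_k = a·s_k + b·t_k at every step:
  q = 1: r = 208, s = 1 − 1·0 = 1, t = 0 − 1·1 = -1  (check: 541·1 + 333·(-1) = 208)
  q = 1: r = 125, s = 0 − 1·1 = -1, t = 1 − 1·(-1) = 2  (check: 541·(-1) + 333·2 = 125)
  q = 1: r = 83, s = 1 − 1·(-1) = 2, t = -1 − 1·2 = -3  (check: 541·2 + 333·(-3) = 83)
  q = 1: r = 42, s = -1 − 1·2 = -3, t = 2 − 1·(-3) = 5  (check: 541·(-3) + 333·5 = 42)
  q = 1: r = 41, s = 2 − 1·(-3) = 5, t = -3 − 1·5 = -8  (check: 541·5 + 333·(-8) = 41)
  q = 1: r = 1, s = -3 − 1·5 = -8, t = 5 − 1·(-8) = 13  (check: 541·(-8) + 333·13 = 1)
The row with r = 1 (the gcd) gives the Bezout coefficients s = -8, t = 13.
Result: 541 · (-8) + 333 · (13) = 1.

gcd(541, 333) = 1; s = -8, t = 13 (check: 541·(-8) + 333·13 = 1).
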